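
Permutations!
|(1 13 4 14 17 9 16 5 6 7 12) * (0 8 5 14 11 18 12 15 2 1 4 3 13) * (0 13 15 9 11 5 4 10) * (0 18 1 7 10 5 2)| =70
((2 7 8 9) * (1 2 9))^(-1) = (9)(1 8 7 2)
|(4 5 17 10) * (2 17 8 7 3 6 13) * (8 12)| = |(2 17 10 4 5 12 8 7 3 6 13)| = 11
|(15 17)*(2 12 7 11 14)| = |(2 12 7 11 14)(15 17)| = 10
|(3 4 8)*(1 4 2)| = 5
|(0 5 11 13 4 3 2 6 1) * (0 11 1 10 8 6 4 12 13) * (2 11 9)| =|(0 5 1 9 2 4 3 11)(6 10 8)(12 13)| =24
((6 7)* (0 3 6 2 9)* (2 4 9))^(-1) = (0 9 4 7 6 3)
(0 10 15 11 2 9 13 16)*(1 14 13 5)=(0 10 15 11 2 9 5 1 14 13 16)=[10, 14, 9, 3, 4, 1, 6, 7, 8, 5, 15, 2, 12, 16, 13, 11, 0]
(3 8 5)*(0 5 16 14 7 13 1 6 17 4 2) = [5, 6, 0, 8, 2, 3, 17, 13, 16, 9, 10, 11, 12, 1, 7, 15, 14, 4] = (0 5 3 8 16 14 7 13 1 6 17 4 2)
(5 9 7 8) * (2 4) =(2 4)(5 9 7 8) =[0, 1, 4, 3, 2, 9, 6, 8, 5, 7]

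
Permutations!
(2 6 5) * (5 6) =[0, 1, 5, 3, 4, 2, 6] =(6)(2 5)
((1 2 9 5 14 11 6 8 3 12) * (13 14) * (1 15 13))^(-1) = (1 5 9 2)(3 8 6 11 14 13 15 12) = ((1 2 9 5)(3 12 15 13 14 11 6 8))^(-1)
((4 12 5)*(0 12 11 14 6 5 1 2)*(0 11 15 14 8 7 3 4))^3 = (0 2 7 15 5 1 8 4 6 12 11 3 14)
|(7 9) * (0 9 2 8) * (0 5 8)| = |(0 9 7 2)(5 8)| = 4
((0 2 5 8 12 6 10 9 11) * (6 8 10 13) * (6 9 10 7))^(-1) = (0 11 9 13 6 7 5 2)(8 12)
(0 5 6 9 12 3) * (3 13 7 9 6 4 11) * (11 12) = (0 5 4 12 13 7 9 11 3) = [5, 1, 2, 0, 12, 4, 6, 9, 8, 11, 10, 3, 13, 7]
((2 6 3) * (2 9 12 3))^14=((2 6)(3 9 12))^14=(3 12 9)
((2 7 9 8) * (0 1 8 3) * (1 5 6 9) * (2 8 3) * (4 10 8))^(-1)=(0 3 1 7 2 9 6 5)(4 8 10)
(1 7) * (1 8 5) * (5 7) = (1 5)(7 8) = [0, 5, 2, 3, 4, 1, 6, 8, 7]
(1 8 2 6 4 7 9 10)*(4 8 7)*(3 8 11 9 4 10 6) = [0, 7, 3, 8, 10, 5, 11, 4, 2, 6, 1, 9] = (1 7 4 10)(2 3 8)(6 11 9)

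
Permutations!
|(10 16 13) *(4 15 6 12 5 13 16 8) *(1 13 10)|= |(16)(1 13)(4 15 6 12 5 10 8)|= 14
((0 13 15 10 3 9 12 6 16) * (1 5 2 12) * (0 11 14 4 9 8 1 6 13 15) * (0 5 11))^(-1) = ((0 15 10 3 8 1 11 14 4 9 6 16)(2 12 13 5))^(-1) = (0 16 6 9 4 14 11 1 8 3 10 15)(2 5 13 12)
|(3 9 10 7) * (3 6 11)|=6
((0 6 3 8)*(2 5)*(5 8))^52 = (0 2 3)(5 6 8)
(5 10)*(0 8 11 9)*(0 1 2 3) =[8, 2, 3, 0, 4, 10, 6, 7, 11, 1, 5, 9] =(0 8 11 9 1 2 3)(5 10)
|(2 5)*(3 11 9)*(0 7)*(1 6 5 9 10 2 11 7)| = 10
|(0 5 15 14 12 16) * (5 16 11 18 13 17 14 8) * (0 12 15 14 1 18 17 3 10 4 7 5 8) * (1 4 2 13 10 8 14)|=17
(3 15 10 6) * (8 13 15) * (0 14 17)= (0 14 17)(3 8 13 15 10 6)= [14, 1, 2, 8, 4, 5, 3, 7, 13, 9, 6, 11, 12, 15, 17, 10, 16, 0]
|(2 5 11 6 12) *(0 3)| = 10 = |(0 3)(2 5 11 6 12)|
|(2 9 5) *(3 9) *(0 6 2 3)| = 3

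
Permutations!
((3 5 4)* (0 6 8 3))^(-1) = ((0 6 8 3 5 4))^(-1) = (0 4 5 3 8 6)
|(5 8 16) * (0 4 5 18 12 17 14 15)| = 10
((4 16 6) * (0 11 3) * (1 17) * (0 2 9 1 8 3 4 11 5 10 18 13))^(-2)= (0 18 5 13 10)(1 2 8)(3 17 9)(4 6)(11 16)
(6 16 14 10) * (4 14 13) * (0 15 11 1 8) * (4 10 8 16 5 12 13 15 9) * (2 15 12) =(0 9 4 14 8)(1 16 12 13 10 6 5 2 15 11) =[9, 16, 15, 3, 14, 2, 5, 7, 0, 4, 6, 1, 13, 10, 8, 11, 12]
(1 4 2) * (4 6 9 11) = (1 6 9 11 4 2) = [0, 6, 1, 3, 2, 5, 9, 7, 8, 11, 10, 4]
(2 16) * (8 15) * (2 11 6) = (2 16 11 6)(8 15) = [0, 1, 16, 3, 4, 5, 2, 7, 15, 9, 10, 6, 12, 13, 14, 8, 11]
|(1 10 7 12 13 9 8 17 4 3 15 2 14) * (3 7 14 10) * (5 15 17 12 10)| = |(1 3 17 4 7 10 14)(2 5 15)(8 12 13 9)| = 84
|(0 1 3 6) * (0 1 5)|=6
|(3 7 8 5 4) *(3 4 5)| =3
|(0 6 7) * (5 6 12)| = 5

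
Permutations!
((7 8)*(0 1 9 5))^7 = (0 5 9 1)(7 8)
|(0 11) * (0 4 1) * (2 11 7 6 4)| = |(0 7 6 4 1)(2 11)| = 10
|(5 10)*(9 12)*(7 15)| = 2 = |(5 10)(7 15)(9 12)|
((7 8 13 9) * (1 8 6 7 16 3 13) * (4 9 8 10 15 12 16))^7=(1 8 13 3 16 12 15 10)(4 9)(6 7)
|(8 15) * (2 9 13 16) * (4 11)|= |(2 9 13 16)(4 11)(8 15)|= 4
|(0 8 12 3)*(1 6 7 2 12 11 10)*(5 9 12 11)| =6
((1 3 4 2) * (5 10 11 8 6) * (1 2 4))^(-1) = ((1 3)(5 10 11 8 6))^(-1) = (1 3)(5 6 8 11 10)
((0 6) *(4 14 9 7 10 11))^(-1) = (0 6)(4 11 10 7 9 14)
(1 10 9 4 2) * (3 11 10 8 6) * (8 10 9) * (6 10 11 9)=(1 11 6 3 9 4 2)(8 10)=[0, 11, 1, 9, 2, 5, 3, 7, 10, 4, 8, 6]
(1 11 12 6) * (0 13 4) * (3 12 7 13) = (0 3 12 6 1 11 7 13 4) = [3, 11, 2, 12, 0, 5, 1, 13, 8, 9, 10, 7, 6, 4]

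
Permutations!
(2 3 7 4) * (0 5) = [5, 1, 3, 7, 2, 0, 6, 4] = (0 5)(2 3 7 4)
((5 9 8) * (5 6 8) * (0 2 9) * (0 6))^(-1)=(0 8 6 5 9 2)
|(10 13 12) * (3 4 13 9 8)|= 7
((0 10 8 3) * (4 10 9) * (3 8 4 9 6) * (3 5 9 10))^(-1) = ((0 6 5 9 10 4 3))^(-1) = (0 3 4 10 9 5 6)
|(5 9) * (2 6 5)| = 4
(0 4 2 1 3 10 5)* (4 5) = (0 5)(1 3 10 4 2) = [5, 3, 1, 10, 2, 0, 6, 7, 8, 9, 4]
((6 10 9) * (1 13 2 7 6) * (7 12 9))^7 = (1 2 9 13 12)(6 10 7)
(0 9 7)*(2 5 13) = (0 9 7)(2 5 13) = [9, 1, 5, 3, 4, 13, 6, 0, 8, 7, 10, 11, 12, 2]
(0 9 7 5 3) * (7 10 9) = (0 7 5 3)(9 10) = [7, 1, 2, 0, 4, 3, 6, 5, 8, 10, 9]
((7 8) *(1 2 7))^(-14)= (1 7)(2 8)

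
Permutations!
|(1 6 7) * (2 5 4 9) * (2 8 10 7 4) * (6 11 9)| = 6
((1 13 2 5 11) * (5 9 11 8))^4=(1 11 9 2 13)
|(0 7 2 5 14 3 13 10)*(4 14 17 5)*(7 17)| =|(0 17 5 7 2 4 14 3 13 10)| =10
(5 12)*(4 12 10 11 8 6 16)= (4 12 5 10 11 8 6 16)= [0, 1, 2, 3, 12, 10, 16, 7, 6, 9, 11, 8, 5, 13, 14, 15, 4]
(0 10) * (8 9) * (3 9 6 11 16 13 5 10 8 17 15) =(0 8 6 11 16 13 5 10)(3 9 17 15) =[8, 1, 2, 9, 4, 10, 11, 7, 6, 17, 0, 16, 12, 5, 14, 3, 13, 15]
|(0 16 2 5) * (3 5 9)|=6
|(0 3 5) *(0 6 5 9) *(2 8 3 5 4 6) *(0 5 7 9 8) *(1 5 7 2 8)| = 4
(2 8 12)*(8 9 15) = (2 9 15 8 12) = [0, 1, 9, 3, 4, 5, 6, 7, 12, 15, 10, 11, 2, 13, 14, 8]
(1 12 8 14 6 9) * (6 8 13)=(1 12 13 6 9)(8 14)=[0, 12, 2, 3, 4, 5, 9, 7, 14, 1, 10, 11, 13, 6, 8]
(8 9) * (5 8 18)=(5 8 9 18)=[0, 1, 2, 3, 4, 8, 6, 7, 9, 18, 10, 11, 12, 13, 14, 15, 16, 17, 5]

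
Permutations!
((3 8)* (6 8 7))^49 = ((3 7 6 8))^49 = (3 7 6 8)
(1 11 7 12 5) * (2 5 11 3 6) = (1 3 6 2 5)(7 12 11) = [0, 3, 5, 6, 4, 1, 2, 12, 8, 9, 10, 7, 11]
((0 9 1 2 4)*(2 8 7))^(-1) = (0 4 2 7 8 1 9)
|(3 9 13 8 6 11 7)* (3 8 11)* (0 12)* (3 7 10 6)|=|(0 12)(3 9 13 11 10 6 7 8)|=8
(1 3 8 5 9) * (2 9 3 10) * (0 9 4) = (0 9 1 10 2 4)(3 8 5) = [9, 10, 4, 8, 0, 3, 6, 7, 5, 1, 2]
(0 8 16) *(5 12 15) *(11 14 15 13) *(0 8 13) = (0 13 11 14 15 5 12)(8 16) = [13, 1, 2, 3, 4, 12, 6, 7, 16, 9, 10, 14, 0, 11, 15, 5, 8]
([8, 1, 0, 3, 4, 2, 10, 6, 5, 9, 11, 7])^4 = [0, 1, 2, 3, 4, 5, 6, 7, 8, 9, 10, 11]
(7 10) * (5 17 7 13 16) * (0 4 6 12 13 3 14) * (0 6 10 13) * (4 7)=(0 7 13 16 5 17 4 10 3 14 6 12)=[7, 1, 2, 14, 10, 17, 12, 13, 8, 9, 3, 11, 0, 16, 6, 15, 5, 4]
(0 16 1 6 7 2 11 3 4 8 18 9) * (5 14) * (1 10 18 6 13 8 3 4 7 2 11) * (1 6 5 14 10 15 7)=(0 16 15 7 11 4 3 1 13 8 5 10 18 9)(2 6)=[16, 13, 6, 1, 3, 10, 2, 11, 5, 0, 18, 4, 12, 8, 14, 7, 15, 17, 9]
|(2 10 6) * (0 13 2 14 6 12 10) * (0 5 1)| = 10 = |(0 13 2 5 1)(6 14)(10 12)|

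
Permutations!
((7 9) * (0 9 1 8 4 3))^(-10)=(0 8 9 4 7 3 1)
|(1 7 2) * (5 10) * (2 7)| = |(1 2)(5 10)| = 2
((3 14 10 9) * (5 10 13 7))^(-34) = (3 14 13 7 5 10 9)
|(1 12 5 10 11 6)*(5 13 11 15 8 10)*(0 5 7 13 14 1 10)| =|(0 5 7 13 11 6 10 15 8)(1 12 14)| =9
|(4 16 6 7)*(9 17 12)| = 12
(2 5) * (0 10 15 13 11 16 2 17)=[10, 1, 5, 3, 4, 17, 6, 7, 8, 9, 15, 16, 12, 11, 14, 13, 2, 0]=(0 10 15 13 11 16 2 5 17)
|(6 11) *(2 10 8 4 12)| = 10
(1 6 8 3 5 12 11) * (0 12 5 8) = (0 12 11 1 6)(3 8) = [12, 6, 2, 8, 4, 5, 0, 7, 3, 9, 10, 1, 11]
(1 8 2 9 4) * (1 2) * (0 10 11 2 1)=(0 10 11 2 9 4 1 8)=[10, 8, 9, 3, 1, 5, 6, 7, 0, 4, 11, 2]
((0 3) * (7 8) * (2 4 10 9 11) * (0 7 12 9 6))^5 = (0 9 6 12 10 8 4 7 2 3 11)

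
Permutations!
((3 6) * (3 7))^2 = ((3 6 7))^2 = (3 7 6)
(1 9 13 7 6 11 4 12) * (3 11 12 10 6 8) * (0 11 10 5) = (0 11 4 5)(1 9 13 7 8 3 10 6 12) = [11, 9, 2, 10, 5, 0, 12, 8, 3, 13, 6, 4, 1, 7]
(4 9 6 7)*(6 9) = (9)(4 6 7) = [0, 1, 2, 3, 6, 5, 7, 4, 8, 9]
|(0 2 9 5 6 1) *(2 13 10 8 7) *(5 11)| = 11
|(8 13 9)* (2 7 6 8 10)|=7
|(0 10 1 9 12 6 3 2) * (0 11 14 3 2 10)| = |(1 9 12 6 2 11 14 3 10)| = 9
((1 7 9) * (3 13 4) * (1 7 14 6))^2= ((1 14 6)(3 13 4)(7 9))^2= (1 6 14)(3 4 13)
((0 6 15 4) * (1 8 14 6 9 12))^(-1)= ((0 9 12 1 8 14 6 15 4))^(-1)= (0 4 15 6 14 8 1 12 9)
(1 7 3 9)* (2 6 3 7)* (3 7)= (1 2 6 7 3 9)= [0, 2, 6, 9, 4, 5, 7, 3, 8, 1]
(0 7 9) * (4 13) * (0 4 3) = (0 7 9 4 13 3) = [7, 1, 2, 0, 13, 5, 6, 9, 8, 4, 10, 11, 12, 3]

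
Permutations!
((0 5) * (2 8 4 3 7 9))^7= ((0 5)(2 8 4 3 7 9))^7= (0 5)(2 8 4 3 7 9)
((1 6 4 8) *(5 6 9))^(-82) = (1 5 4)(6 8 9)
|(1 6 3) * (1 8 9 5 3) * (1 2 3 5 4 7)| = |(1 6 2 3 8 9 4 7)| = 8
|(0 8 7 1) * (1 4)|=5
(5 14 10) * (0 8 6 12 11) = [8, 1, 2, 3, 4, 14, 12, 7, 6, 9, 5, 0, 11, 13, 10] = (0 8 6 12 11)(5 14 10)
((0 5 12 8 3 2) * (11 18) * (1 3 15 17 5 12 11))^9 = ((0 12 8 15 17 5 11 18 1 3 2))^9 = (0 3 18 5 15 12 2 1 11 17 8)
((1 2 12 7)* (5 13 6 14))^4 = ((1 2 12 7)(5 13 6 14))^4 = (14)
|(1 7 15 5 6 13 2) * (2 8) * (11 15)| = 9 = |(1 7 11 15 5 6 13 8 2)|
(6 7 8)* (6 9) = (6 7 8 9) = [0, 1, 2, 3, 4, 5, 7, 8, 9, 6]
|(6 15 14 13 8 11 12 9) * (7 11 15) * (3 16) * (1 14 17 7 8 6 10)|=|(1 14 13 6 8 15 17 7 11 12 9 10)(3 16)|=12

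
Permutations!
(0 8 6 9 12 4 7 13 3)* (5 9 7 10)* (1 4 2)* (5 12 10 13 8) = (0 5 9 10 12 2 1 4 13 3)(6 7 8) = [5, 4, 1, 0, 13, 9, 7, 8, 6, 10, 12, 11, 2, 3]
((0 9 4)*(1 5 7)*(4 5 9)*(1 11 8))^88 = ((0 4)(1 9 5 7 11 8))^88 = (1 11 5)(7 9 8)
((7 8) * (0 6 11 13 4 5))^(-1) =(0 5 4 13 11 6)(7 8)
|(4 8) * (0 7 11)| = 6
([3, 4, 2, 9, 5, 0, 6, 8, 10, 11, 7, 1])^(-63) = (11)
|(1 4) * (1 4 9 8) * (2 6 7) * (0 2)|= |(0 2 6 7)(1 9 8)|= 12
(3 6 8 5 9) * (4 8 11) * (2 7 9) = (2 7 9 3 6 11 4 8 5) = [0, 1, 7, 6, 8, 2, 11, 9, 5, 3, 10, 4]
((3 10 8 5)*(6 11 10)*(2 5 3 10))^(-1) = (2 11 6 3 8 10 5)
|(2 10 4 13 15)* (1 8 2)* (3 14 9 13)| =|(1 8 2 10 4 3 14 9 13 15)| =10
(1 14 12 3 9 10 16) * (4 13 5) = (1 14 12 3 9 10 16)(4 13 5) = [0, 14, 2, 9, 13, 4, 6, 7, 8, 10, 16, 11, 3, 5, 12, 15, 1]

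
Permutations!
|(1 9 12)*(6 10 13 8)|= |(1 9 12)(6 10 13 8)|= 12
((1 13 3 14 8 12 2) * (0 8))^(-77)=(0 2 3 8 1 14 12 13)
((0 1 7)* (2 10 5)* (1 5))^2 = ((0 5 2 10 1 7))^2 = (0 2 1)(5 10 7)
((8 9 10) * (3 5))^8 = (8 10 9)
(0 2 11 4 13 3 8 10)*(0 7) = (0 2 11 4 13 3 8 10 7) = [2, 1, 11, 8, 13, 5, 6, 0, 10, 9, 7, 4, 12, 3]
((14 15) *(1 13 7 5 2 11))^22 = (15)(1 2 7)(5 13 11)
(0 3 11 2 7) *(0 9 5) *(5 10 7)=(0 3 11 2 5)(7 9 10)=[3, 1, 5, 11, 4, 0, 6, 9, 8, 10, 7, 2]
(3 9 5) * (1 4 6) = [0, 4, 2, 9, 6, 3, 1, 7, 8, 5] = (1 4 6)(3 9 5)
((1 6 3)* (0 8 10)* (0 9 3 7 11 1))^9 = (0 3 9 10 8)(1 6 7 11)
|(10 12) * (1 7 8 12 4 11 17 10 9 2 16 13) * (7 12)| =12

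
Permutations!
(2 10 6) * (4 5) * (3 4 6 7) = (2 10 7 3 4 5 6) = [0, 1, 10, 4, 5, 6, 2, 3, 8, 9, 7]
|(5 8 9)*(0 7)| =|(0 7)(5 8 9)| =6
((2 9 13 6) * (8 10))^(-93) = ((2 9 13 6)(8 10))^(-93) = (2 6 13 9)(8 10)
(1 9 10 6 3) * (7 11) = (1 9 10 6 3)(7 11) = [0, 9, 2, 1, 4, 5, 3, 11, 8, 10, 6, 7]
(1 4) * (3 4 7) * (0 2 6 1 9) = [2, 7, 6, 4, 9, 5, 1, 3, 8, 0] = (0 2 6 1 7 3 4 9)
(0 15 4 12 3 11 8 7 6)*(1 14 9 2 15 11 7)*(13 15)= (0 11 8 1 14 9 2 13 15 4 12 3 7 6)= [11, 14, 13, 7, 12, 5, 0, 6, 1, 2, 10, 8, 3, 15, 9, 4]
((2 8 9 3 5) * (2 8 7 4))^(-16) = (9)(2 4 7) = ((2 7 4)(3 5 8 9))^(-16)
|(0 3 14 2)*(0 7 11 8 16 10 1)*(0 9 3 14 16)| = |(0 14 2 7 11 8)(1 9 3 16 10)| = 30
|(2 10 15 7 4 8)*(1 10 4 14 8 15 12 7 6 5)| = 11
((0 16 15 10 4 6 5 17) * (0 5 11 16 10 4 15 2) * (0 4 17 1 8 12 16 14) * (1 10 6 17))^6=((0 6 11 14)(1 8 12 16 2 4 17 5 10 15))^6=(0 11)(1 17 12 10 2)(4 8 5 16 15)(6 14)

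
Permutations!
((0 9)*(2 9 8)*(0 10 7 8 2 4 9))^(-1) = (0 2)(4 8 7 10 9)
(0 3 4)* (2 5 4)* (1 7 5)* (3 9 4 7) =[9, 3, 1, 2, 0, 7, 6, 5, 8, 4] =(0 9 4)(1 3 2)(5 7)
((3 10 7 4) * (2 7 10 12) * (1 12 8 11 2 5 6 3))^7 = (1 2 3 12 7 8 5 4 11 6)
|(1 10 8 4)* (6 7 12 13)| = |(1 10 8 4)(6 7 12 13)| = 4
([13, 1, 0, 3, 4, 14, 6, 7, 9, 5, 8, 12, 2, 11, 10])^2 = (0 11 2 13 12)(5 10 9 14 8)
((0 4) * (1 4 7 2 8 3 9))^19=(0 8 1 7 3 4 2 9)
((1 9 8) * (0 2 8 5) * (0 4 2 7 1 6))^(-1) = ((0 7 1 9 5 4 2 8 6))^(-1) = (0 6 8 2 4 5 9 1 7)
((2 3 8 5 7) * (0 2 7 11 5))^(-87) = (0 2 3 8)(5 11)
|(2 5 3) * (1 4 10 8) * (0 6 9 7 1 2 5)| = 18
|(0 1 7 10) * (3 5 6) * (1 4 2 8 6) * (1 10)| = |(0 4 2 8 6 3 5 10)(1 7)| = 8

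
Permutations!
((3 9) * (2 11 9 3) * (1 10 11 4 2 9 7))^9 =(1 10 11 7)(2 4)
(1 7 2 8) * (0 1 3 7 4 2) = (0 1 4 2 8 3 7) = [1, 4, 8, 7, 2, 5, 6, 0, 3]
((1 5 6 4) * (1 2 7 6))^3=(1 5)(2 4 6 7)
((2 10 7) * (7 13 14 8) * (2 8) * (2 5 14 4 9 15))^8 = ((2 10 13 4 9 15)(5 14)(7 8))^8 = (2 13 9)(4 15 10)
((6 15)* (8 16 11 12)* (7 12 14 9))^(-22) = (7 9 14 11 16 8 12)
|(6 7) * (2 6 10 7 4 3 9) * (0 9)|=6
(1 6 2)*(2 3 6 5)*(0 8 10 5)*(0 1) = (0 8 10 5 2)(3 6) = [8, 1, 0, 6, 4, 2, 3, 7, 10, 9, 5]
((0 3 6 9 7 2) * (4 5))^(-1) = ((0 3 6 9 7 2)(4 5))^(-1) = (0 2 7 9 6 3)(4 5)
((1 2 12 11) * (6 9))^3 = ((1 2 12 11)(6 9))^3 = (1 11 12 2)(6 9)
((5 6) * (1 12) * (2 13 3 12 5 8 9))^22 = ((1 5 6 8 9 2 13 3 12))^22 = (1 9 12 8 3 6 13 5 2)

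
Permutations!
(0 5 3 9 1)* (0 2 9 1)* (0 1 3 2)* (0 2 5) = [0, 2, 9, 3, 4, 5, 6, 7, 8, 1] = (1 2 9)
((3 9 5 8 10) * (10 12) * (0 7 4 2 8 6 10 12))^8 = (12)(0 2 7 8 4)(3 6 9 10 5)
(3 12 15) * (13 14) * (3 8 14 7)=(3 12 15 8 14 13 7)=[0, 1, 2, 12, 4, 5, 6, 3, 14, 9, 10, 11, 15, 7, 13, 8]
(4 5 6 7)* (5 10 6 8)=[0, 1, 2, 3, 10, 8, 7, 4, 5, 9, 6]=(4 10 6 7)(5 8)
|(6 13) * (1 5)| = |(1 5)(6 13)| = 2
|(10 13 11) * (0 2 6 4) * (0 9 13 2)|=7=|(2 6 4 9 13 11 10)|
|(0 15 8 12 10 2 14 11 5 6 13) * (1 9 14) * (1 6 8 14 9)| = 11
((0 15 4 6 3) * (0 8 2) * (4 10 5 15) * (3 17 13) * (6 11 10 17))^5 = (0 15 2 5 8 10 3 11 13 4 17) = ((0 4 11 10 5 15 17 13 3 8 2))^5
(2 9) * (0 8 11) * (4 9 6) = [8, 1, 6, 3, 9, 5, 4, 7, 11, 2, 10, 0] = (0 8 11)(2 6 4 9)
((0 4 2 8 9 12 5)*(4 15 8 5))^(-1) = ((0 15 8 9 12 4 2 5))^(-1) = (0 5 2 4 12 9 8 15)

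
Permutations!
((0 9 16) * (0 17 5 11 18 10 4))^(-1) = ((0 9 16 17 5 11 18 10 4))^(-1) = (0 4 10 18 11 5 17 16 9)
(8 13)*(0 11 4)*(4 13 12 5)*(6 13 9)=[11, 1, 2, 3, 0, 4, 13, 7, 12, 6, 10, 9, 5, 8]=(0 11 9 6 13 8 12 5 4)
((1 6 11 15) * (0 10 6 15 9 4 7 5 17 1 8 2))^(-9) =((0 10 6 11 9 4 7 5 17 1 15 8 2))^(-9) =(0 9 17 2 11 5 8 6 7 15 10 4 1)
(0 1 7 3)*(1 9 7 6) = (0 9 7 3)(1 6) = [9, 6, 2, 0, 4, 5, 1, 3, 8, 7]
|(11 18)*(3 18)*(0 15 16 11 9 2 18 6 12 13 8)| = |(0 15 16 11 3 6 12 13 8)(2 18 9)| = 9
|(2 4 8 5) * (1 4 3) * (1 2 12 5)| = |(1 4 8)(2 3)(5 12)| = 6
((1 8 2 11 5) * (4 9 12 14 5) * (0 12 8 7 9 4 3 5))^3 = ((0 12 14)(1 7 9 8 2 11 3 5))^3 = (14)(1 8 3 7 2 5 9 11)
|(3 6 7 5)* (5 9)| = |(3 6 7 9 5)| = 5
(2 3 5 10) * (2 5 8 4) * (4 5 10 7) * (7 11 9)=[0, 1, 3, 8, 2, 11, 6, 4, 5, 7, 10, 9]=(2 3 8 5 11 9 7 4)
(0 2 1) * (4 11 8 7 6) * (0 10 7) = (0 2 1 10 7 6 4 11 8) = [2, 10, 1, 3, 11, 5, 4, 6, 0, 9, 7, 8]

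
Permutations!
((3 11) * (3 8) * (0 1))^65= (0 1)(3 8 11)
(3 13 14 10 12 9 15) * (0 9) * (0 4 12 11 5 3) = (0 9 15)(3 13 14 10 11 5)(4 12) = [9, 1, 2, 13, 12, 3, 6, 7, 8, 15, 11, 5, 4, 14, 10, 0]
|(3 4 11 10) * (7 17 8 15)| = |(3 4 11 10)(7 17 8 15)| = 4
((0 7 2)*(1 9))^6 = (9)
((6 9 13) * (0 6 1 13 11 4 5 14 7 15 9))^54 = ((0 6)(1 13)(4 5 14 7 15 9 11))^54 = (4 9 7 5 11 15 14)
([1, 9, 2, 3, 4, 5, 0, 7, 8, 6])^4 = [0, 1, 2, 3, 4, 5, 6, 7, 8, 9]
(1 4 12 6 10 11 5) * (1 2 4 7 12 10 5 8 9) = (1 7 12 6 5 2 4 10 11 8 9) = [0, 7, 4, 3, 10, 2, 5, 12, 9, 1, 11, 8, 6]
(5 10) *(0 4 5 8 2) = (0 4 5 10 8 2) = [4, 1, 0, 3, 5, 10, 6, 7, 2, 9, 8]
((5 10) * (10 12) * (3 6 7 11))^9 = ((3 6 7 11)(5 12 10))^9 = (12)(3 6 7 11)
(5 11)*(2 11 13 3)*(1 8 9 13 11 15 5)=(1 8 9 13 3 2 15 5 11)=[0, 8, 15, 2, 4, 11, 6, 7, 9, 13, 10, 1, 12, 3, 14, 5]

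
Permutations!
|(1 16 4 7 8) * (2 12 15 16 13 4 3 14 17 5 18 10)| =|(1 13 4 7 8)(2 12 15 16 3 14 17 5 18 10)| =10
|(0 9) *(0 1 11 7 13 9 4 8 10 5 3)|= |(0 4 8 10 5 3)(1 11 7 13 9)|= 30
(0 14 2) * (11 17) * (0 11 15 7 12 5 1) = (0 14 2 11 17 15 7 12 5 1) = [14, 0, 11, 3, 4, 1, 6, 12, 8, 9, 10, 17, 5, 13, 2, 7, 16, 15]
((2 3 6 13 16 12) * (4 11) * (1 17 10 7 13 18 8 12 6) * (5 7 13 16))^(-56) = (1 8 7 17 12 16 10 2 6 13 3 18 5)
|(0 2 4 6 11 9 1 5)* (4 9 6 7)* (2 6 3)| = |(0 6 11 3 2 9 1 5)(4 7)| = 8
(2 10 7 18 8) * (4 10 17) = (2 17 4 10 7 18 8) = [0, 1, 17, 3, 10, 5, 6, 18, 2, 9, 7, 11, 12, 13, 14, 15, 16, 4, 8]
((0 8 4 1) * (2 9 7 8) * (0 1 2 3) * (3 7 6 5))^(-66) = (0 6 4)(2 7 5)(3 9 8)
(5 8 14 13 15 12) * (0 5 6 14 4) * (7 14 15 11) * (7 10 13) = (0 5 8 4)(6 15 12)(7 14)(10 13 11) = [5, 1, 2, 3, 0, 8, 15, 14, 4, 9, 13, 10, 6, 11, 7, 12]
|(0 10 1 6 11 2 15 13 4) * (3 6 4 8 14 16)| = 36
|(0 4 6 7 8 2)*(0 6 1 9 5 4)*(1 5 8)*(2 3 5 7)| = 14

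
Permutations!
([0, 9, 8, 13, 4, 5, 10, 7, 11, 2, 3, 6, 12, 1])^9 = [0, 1, 2, 3, 4, 5, 6, 7, 8, 9, 10, 11, 12, 13]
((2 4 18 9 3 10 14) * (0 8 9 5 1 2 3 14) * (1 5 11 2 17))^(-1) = (0 10 3 14 9 8)(1 17)(2 11 18 4)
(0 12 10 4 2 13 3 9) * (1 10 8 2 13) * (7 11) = (0 12 8 2 1 10 4 13 3 9)(7 11) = [12, 10, 1, 9, 13, 5, 6, 11, 2, 0, 4, 7, 8, 3]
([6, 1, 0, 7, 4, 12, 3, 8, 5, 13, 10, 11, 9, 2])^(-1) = (0 2 13 9 12 5 8 7 3 6)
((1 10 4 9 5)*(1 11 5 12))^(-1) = (1 12 9 4 10)(5 11)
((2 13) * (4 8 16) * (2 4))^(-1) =(2 16 8 4 13)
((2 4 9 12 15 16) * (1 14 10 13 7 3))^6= ((1 14 10 13 7 3)(2 4 9 12 15 16))^6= (16)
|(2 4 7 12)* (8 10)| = |(2 4 7 12)(8 10)| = 4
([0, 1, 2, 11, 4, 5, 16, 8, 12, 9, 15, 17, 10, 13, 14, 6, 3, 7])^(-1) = [0, 1, 2, 16, 4, 5, 15, 17, 7, 9, 12, 3, 8, 13, 14, 10, 6, 11]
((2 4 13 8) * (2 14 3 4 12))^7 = (2 12)(3 13 14 4 8)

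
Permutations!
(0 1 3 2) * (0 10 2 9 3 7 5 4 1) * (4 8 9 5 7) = (1 4)(2 10)(3 5 8 9) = [0, 4, 10, 5, 1, 8, 6, 7, 9, 3, 2]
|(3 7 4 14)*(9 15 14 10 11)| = 8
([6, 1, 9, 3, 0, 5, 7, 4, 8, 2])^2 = (9)(0 7)(4 6)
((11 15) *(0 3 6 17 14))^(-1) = (0 14 17 6 3)(11 15)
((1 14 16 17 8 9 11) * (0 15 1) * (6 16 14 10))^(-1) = (0 11 9 8 17 16 6 10 1 15)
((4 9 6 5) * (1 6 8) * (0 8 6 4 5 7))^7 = (9)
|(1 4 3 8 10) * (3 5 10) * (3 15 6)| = 4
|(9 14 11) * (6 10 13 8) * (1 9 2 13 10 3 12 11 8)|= 10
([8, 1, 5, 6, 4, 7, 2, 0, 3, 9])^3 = (9)(0 6 7 3 5 8 2)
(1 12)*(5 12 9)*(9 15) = (1 15 9 5 12) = [0, 15, 2, 3, 4, 12, 6, 7, 8, 5, 10, 11, 1, 13, 14, 9]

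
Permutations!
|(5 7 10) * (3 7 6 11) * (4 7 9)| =|(3 9 4 7 10 5 6 11)| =8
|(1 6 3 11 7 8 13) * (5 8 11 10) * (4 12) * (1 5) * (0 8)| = 4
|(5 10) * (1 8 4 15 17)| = 10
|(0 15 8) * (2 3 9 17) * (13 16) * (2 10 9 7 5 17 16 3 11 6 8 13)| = |(0 15 13 3 7 5 17 10 9 16 2 11 6 8)| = 14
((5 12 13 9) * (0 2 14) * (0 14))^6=((14)(0 2)(5 12 13 9))^6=(14)(5 13)(9 12)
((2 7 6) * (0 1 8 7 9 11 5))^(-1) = ((0 1 8 7 6 2 9 11 5))^(-1) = (0 5 11 9 2 6 7 8 1)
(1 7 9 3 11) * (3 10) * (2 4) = [0, 7, 4, 11, 2, 5, 6, 9, 8, 10, 3, 1] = (1 7 9 10 3 11)(2 4)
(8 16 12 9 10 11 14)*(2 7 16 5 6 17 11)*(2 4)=(2 7 16 12 9 10 4)(5 6 17 11 14 8)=[0, 1, 7, 3, 2, 6, 17, 16, 5, 10, 4, 14, 9, 13, 8, 15, 12, 11]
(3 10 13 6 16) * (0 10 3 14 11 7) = (0 10 13 6 16 14 11 7) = [10, 1, 2, 3, 4, 5, 16, 0, 8, 9, 13, 7, 12, 6, 11, 15, 14]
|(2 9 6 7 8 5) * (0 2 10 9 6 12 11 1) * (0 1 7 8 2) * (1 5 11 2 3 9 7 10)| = 18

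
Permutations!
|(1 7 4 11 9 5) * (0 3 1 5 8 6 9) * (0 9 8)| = 14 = |(0 3 1 7 4 11 9)(6 8)|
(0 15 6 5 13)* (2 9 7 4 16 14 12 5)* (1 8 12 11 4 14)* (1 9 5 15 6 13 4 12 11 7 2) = [6, 8, 5, 3, 16, 4, 1, 14, 11, 2, 10, 12, 15, 0, 7, 13, 9] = (0 6 1 8 11 12 15 13)(2 5 4 16 9)(7 14)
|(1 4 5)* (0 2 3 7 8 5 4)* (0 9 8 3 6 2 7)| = |(0 7 3)(1 9 8 5)(2 6)| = 12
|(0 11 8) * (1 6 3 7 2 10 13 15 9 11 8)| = |(0 8)(1 6 3 7 2 10 13 15 9 11)| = 10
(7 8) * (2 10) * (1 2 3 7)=(1 2 10 3 7 8)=[0, 2, 10, 7, 4, 5, 6, 8, 1, 9, 3]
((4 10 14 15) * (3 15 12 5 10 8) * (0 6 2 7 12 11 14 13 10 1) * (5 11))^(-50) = (0 12 1 7 5 2 14 6 11)(3 4)(8 15)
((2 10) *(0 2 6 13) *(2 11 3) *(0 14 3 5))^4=(0 11 5)(2 14 6)(3 13 10)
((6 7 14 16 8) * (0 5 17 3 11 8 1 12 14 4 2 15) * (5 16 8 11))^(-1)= ((0 16 1 12 14 8 6 7 4 2 15)(3 5 17))^(-1)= (0 15 2 4 7 6 8 14 12 1 16)(3 17 5)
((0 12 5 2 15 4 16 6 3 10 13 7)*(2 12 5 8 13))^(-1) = (0 7 13 8 12 5)(2 10 3 6 16 4 15) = ((0 5 12 8 13 7)(2 15 4 16 6 3 10))^(-1)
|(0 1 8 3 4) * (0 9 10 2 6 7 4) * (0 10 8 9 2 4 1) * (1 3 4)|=9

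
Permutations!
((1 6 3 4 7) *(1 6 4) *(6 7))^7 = (7)(1 3 6 4)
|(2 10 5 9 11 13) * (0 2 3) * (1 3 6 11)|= 21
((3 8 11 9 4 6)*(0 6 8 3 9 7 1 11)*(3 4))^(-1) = ((0 6 9 3 4 8)(1 11 7))^(-1) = (0 8 4 3 9 6)(1 7 11)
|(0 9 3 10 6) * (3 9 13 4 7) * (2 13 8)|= |(0 8 2 13 4 7 3 10 6)|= 9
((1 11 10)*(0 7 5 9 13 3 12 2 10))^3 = (0 9 12 1 7 13 2 11 5 3 10)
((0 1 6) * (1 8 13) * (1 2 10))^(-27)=(0 8 13 2 10 1 6)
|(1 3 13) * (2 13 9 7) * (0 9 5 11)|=9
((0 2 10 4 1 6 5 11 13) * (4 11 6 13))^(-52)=((0 2 10 11 4 1 13)(5 6))^(-52)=(0 4 2 1 10 13 11)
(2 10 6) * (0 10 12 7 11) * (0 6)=(0 10)(2 12 7 11 6)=[10, 1, 12, 3, 4, 5, 2, 11, 8, 9, 0, 6, 7]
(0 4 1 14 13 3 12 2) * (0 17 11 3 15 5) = [4, 14, 17, 12, 1, 0, 6, 7, 8, 9, 10, 3, 2, 15, 13, 5, 16, 11] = (0 4 1 14 13 15 5)(2 17 11 3 12)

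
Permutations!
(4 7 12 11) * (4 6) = (4 7 12 11 6) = [0, 1, 2, 3, 7, 5, 4, 12, 8, 9, 10, 6, 11]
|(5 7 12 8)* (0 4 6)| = |(0 4 6)(5 7 12 8)| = 12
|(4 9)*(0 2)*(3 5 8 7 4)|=6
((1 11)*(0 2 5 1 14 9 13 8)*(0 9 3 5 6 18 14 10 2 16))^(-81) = (18)(0 16)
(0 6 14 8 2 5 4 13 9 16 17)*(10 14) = (0 6 10 14 8 2 5 4 13 9 16 17) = [6, 1, 5, 3, 13, 4, 10, 7, 2, 16, 14, 11, 12, 9, 8, 15, 17, 0]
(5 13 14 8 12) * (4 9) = (4 9)(5 13 14 8 12) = [0, 1, 2, 3, 9, 13, 6, 7, 12, 4, 10, 11, 5, 14, 8]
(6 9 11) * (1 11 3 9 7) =(1 11 6 7)(3 9) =[0, 11, 2, 9, 4, 5, 7, 1, 8, 3, 10, 6]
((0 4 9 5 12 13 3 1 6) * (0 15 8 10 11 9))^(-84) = (1 10 12 6 11 13 15 9 3 8 5)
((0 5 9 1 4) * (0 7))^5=(0 7 4 1 9 5)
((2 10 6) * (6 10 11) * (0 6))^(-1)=(0 11 2 6)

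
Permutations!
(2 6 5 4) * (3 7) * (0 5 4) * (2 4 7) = [5, 1, 6, 2, 4, 0, 7, 3] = (0 5)(2 6 7 3)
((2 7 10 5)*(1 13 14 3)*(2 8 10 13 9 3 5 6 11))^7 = (1 9 3)(2 6 8 14 7 11 10 5 13)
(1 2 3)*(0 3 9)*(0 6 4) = (0 3 1 2 9 6 4) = [3, 2, 9, 1, 0, 5, 4, 7, 8, 6]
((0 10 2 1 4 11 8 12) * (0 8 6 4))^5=(0 10 2 1)(4 6 11)(8 12)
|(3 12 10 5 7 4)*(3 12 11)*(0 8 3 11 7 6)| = 9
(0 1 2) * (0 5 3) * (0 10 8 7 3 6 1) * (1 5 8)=[0, 2, 8, 10, 4, 6, 5, 3, 7, 9, 1]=(1 2 8 7 3 10)(5 6)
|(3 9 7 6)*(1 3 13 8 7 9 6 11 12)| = |(1 3 6 13 8 7 11 12)| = 8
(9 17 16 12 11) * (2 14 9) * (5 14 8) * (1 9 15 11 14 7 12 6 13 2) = (1 9 17 16 6 13 2 8 5 7 12 14 15 11) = [0, 9, 8, 3, 4, 7, 13, 12, 5, 17, 10, 1, 14, 2, 15, 11, 6, 16]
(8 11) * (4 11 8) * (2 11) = (2 11 4) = [0, 1, 11, 3, 2, 5, 6, 7, 8, 9, 10, 4]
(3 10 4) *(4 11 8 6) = (3 10 11 8 6 4) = [0, 1, 2, 10, 3, 5, 4, 7, 6, 9, 11, 8]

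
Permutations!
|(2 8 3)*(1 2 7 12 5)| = 7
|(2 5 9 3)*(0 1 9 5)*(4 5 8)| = |(0 1 9 3 2)(4 5 8)| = 15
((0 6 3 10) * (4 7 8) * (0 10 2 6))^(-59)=(10)(2 6 3)(4 7 8)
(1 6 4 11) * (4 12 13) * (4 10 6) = (1 4 11)(6 12 13 10) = [0, 4, 2, 3, 11, 5, 12, 7, 8, 9, 6, 1, 13, 10]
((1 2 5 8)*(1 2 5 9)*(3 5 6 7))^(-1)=((1 6 7 3 5 8 2 9))^(-1)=(1 9 2 8 5 3 7 6)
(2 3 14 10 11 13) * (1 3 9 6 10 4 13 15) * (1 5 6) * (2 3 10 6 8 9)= (1 10 11 15 5 8 9)(3 14 4 13)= [0, 10, 2, 14, 13, 8, 6, 7, 9, 1, 11, 15, 12, 3, 4, 5]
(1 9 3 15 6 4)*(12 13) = (1 9 3 15 6 4)(12 13) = [0, 9, 2, 15, 1, 5, 4, 7, 8, 3, 10, 11, 13, 12, 14, 6]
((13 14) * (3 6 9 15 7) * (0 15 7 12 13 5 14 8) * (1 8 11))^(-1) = (0 8 1 11 13 12 15)(3 7 9 6)(5 14)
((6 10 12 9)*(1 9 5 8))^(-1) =(1 8 5 12 10 6 9)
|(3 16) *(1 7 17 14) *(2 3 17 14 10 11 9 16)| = 30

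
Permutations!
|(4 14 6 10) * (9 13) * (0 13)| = 12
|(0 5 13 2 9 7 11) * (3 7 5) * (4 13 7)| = 9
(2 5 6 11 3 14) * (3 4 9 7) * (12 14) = [0, 1, 5, 12, 9, 6, 11, 3, 8, 7, 10, 4, 14, 13, 2] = (2 5 6 11 4 9 7 3 12 14)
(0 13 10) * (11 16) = [13, 1, 2, 3, 4, 5, 6, 7, 8, 9, 0, 16, 12, 10, 14, 15, 11] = (0 13 10)(11 16)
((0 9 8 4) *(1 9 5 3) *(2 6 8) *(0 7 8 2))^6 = (0 5 3 1 9)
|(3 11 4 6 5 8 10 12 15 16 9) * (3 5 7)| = 35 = |(3 11 4 6 7)(5 8 10 12 15 16 9)|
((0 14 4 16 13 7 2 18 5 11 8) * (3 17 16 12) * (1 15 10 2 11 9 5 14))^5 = (0 18 17 8 2 3 11 10 12 7 15 4 13 1 14 16)(5 9)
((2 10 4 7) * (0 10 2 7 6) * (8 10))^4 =(0 6 4 10 8) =((0 8 10 4 6))^4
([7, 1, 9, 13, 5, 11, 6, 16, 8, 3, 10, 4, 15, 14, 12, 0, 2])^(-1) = [15, 1, 16, 9, 11, 4, 6, 0, 8, 2, 10, 5, 14, 3, 13, 12, 7]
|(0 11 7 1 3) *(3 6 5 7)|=|(0 11 3)(1 6 5 7)|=12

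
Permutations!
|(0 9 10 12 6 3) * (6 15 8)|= |(0 9 10 12 15 8 6 3)|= 8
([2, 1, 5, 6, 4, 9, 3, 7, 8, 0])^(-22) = [5, 1, 9, 3, 4, 0, 6, 7, 8, 2]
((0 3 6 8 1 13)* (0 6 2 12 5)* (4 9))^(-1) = ((0 3 2 12 5)(1 13 6 8)(4 9))^(-1) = (0 5 12 2 3)(1 8 6 13)(4 9)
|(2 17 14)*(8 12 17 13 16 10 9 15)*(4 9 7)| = 12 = |(2 13 16 10 7 4 9 15 8 12 17 14)|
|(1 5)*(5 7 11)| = 4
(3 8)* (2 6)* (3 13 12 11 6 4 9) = (2 4 9 3 8 13 12 11 6) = [0, 1, 4, 8, 9, 5, 2, 7, 13, 3, 10, 6, 11, 12]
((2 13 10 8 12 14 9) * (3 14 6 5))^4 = (2 12 14 10 5)(3 13 6 9 8)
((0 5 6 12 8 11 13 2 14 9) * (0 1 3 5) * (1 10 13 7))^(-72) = (2 10 14 13 9)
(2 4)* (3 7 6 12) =[0, 1, 4, 7, 2, 5, 12, 6, 8, 9, 10, 11, 3] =(2 4)(3 7 6 12)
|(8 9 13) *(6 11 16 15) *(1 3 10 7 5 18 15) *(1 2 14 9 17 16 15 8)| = 39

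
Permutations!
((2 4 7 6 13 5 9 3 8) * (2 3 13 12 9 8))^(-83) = (2 5 12 4 8 9 7 3 13 6)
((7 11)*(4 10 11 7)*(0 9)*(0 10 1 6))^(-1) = (0 6 1 4 11 10 9)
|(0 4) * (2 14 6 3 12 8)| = |(0 4)(2 14 6 3 12 8)| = 6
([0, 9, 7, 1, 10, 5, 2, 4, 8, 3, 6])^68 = (1 3 9)(2 10 7 6 4)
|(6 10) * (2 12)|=2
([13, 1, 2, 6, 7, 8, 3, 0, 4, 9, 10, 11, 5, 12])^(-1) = (0 7 4 8 5 12 13)(3 6)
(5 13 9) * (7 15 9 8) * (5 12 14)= (5 13 8 7 15 9 12 14)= [0, 1, 2, 3, 4, 13, 6, 15, 7, 12, 10, 11, 14, 8, 5, 9]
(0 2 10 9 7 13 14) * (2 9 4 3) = (0 9 7 13 14)(2 10 4 3) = [9, 1, 10, 2, 3, 5, 6, 13, 8, 7, 4, 11, 12, 14, 0]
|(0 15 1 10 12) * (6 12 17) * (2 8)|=|(0 15 1 10 17 6 12)(2 8)|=14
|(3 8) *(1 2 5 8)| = 5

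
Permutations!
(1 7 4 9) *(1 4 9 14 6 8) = (1 7 9 4 14 6 8) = [0, 7, 2, 3, 14, 5, 8, 9, 1, 4, 10, 11, 12, 13, 6]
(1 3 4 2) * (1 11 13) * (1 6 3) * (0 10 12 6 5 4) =(0 10 12 6 3)(2 11 13 5 4) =[10, 1, 11, 0, 2, 4, 3, 7, 8, 9, 12, 13, 6, 5]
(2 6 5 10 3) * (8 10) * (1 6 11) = (1 6 5 8 10 3 2 11) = [0, 6, 11, 2, 4, 8, 5, 7, 10, 9, 3, 1]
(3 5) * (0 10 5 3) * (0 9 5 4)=(0 10 4)(5 9)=[10, 1, 2, 3, 0, 9, 6, 7, 8, 5, 4]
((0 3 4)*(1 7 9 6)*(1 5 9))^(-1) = (0 4 3)(1 7)(5 6 9)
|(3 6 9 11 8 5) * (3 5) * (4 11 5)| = |(3 6 9 5 4 11 8)| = 7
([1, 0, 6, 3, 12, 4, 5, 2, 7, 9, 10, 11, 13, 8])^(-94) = (2 5 12 8)(4 13 7 6)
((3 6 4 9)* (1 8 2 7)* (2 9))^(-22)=(1 9 6 2)(3 4 7 8)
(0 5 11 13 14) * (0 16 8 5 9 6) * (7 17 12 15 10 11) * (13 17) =(0 9 6)(5 7 13 14 16 8)(10 11 17 12 15) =[9, 1, 2, 3, 4, 7, 0, 13, 5, 6, 11, 17, 15, 14, 16, 10, 8, 12]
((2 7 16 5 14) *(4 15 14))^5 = (2 15 5 7 14 4 16)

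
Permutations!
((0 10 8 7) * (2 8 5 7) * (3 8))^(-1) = ((0 10 5 7)(2 3 8))^(-1) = (0 7 5 10)(2 8 3)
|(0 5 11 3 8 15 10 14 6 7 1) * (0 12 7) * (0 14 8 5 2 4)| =|(0 2 4)(1 12 7)(3 5 11)(6 14)(8 15 10)| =6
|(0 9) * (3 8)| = 2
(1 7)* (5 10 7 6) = (1 6 5 10 7) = [0, 6, 2, 3, 4, 10, 5, 1, 8, 9, 7]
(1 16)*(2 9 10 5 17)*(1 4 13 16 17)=(1 17 2 9 10 5)(4 13 16)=[0, 17, 9, 3, 13, 1, 6, 7, 8, 10, 5, 11, 12, 16, 14, 15, 4, 2]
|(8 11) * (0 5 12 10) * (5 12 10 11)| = 6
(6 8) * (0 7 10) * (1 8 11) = [7, 8, 2, 3, 4, 5, 11, 10, 6, 9, 0, 1] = (0 7 10)(1 8 6 11)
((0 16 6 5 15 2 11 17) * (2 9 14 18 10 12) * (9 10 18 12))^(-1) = ((18)(0 16 6 5 15 10 9 14 12 2 11 17))^(-1) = (18)(0 17 11 2 12 14 9 10 15 5 6 16)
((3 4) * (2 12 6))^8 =(2 6 12)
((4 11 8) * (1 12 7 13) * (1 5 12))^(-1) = (4 8 11)(5 13 7 12)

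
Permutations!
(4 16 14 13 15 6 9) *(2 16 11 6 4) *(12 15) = [0, 1, 16, 3, 11, 5, 9, 7, 8, 2, 10, 6, 15, 12, 13, 4, 14] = (2 16 14 13 12 15 4 11 6 9)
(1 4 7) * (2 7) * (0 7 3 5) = (0 7 1 4 2 3 5) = [7, 4, 3, 5, 2, 0, 6, 1]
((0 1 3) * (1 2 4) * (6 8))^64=(8)(0 3 1 4 2)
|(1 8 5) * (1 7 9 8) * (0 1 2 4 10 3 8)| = 10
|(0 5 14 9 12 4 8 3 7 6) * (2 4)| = |(0 5 14 9 12 2 4 8 3 7 6)| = 11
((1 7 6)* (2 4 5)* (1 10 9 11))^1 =(1 7 6 10 9 11)(2 4 5)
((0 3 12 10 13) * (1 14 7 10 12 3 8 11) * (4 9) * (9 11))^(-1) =(0 13 10 7 14 1 11 4 9 8) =((0 8 9 4 11 1 14 7 10 13))^(-1)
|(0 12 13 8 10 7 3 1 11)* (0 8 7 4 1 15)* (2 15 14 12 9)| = |(0 9 2 15)(1 11 8 10 4)(3 14 12 13 7)| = 20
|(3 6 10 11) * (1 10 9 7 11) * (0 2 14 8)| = 20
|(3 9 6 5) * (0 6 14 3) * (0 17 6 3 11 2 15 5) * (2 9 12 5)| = 6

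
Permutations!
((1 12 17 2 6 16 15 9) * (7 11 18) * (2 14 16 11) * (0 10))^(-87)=((0 10)(1 12 17 14 16 15 9)(2 6 11 18 7))^(-87)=(0 10)(1 16 12 15 17 9 14)(2 18 6 7 11)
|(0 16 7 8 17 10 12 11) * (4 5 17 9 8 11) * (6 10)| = 12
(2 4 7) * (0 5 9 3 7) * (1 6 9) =(0 5 1 6 9 3 7 2 4) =[5, 6, 4, 7, 0, 1, 9, 2, 8, 3]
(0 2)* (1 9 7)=[2, 9, 0, 3, 4, 5, 6, 1, 8, 7]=(0 2)(1 9 7)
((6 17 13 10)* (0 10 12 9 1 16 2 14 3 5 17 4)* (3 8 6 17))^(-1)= ((0 10 17 13 12 9 1 16 2 14 8 6 4)(3 5))^(-1)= (0 4 6 8 14 2 16 1 9 12 13 17 10)(3 5)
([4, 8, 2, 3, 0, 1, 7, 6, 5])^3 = (8)(0 4)(6 7)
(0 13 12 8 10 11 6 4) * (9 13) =(0 9 13 12 8 10 11 6 4) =[9, 1, 2, 3, 0, 5, 4, 7, 10, 13, 11, 6, 8, 12]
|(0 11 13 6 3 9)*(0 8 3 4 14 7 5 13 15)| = |(0 11 15)(3 9 8)(4 14 7 5 13 6)| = 6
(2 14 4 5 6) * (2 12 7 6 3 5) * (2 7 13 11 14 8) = [0, 1, 8, 5, 7, 3, 12, 6, 2, 9, 10, 14, 13, 11, 4] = (2 8)(3 5)(4 7 6 12 13 11 14)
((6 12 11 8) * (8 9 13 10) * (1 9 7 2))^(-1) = (1 2 7 11 12 6 8 10 13 9)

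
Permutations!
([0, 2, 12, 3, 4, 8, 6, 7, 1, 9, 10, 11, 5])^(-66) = (1 8 5 12 2)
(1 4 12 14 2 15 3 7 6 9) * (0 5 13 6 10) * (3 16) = (0 5 13 6 9 1 4 12 14 2 15 16 3 7 10) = [5, 4, 15, 7, 12, 13, 9, 10, 8, 1, 0, 11, 14, 6, 2, 16, 3]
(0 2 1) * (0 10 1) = (0 2)(1 10) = [2, 10, 0, 3, 4, 5, 6, 7, 8, 9, 1]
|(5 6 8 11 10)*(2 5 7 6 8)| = 7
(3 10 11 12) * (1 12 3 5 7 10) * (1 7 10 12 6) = [0, 6, 2, 7, 4, 10, 1, 12, 8, 9, 11, 3, 5] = (1 6)(3 7 12 5 10 11)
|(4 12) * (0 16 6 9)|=4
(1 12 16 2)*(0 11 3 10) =(0 11 3 10)(1 12 16 2) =[11, 12, 1, 10, 4, 5, 6, 7, 8, 9, 0, 3, 16, 13, 14, 15, 2]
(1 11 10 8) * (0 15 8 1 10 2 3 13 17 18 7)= [15, 11, 3, 13, 4, 5, 6, 0, 10, 9, 1, 2, 12, 17, 14, 8, 16, 18, 7]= (0 15 8 10 1 11 2 3 13 17 18 7)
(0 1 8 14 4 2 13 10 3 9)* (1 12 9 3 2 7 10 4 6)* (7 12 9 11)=(0 9)(1 8 14 6)(2 13 4 12 11 7 10)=[9, 8, 13, 3, 12, 5, 1, 10, 14, 0, 2, 7, 11, 4, 6]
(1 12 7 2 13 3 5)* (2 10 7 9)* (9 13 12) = (1 9 2 12 13 3 5)(7 10) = [0, 9, 12, 5, 4, 1, 6, 10, 8, 2, 7, 11, 13, 3]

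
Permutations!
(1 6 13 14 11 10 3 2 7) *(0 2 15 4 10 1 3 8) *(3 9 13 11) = (0 2 7 9 13 14 3 15 4 10 8)(1 6 11) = [2, 6, 7, 15, 10, 5, 11, 9, 0, 13, 8, 1, 12, 14, 3, 4]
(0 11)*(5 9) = (0 11)(5 9) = [11, 1, 2, 3, 4, 9, 6, 7, 8, 5, 10, 0]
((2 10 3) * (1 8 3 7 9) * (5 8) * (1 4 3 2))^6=((1 5 8 2 10 7 9 4 3))^6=(1 9 2)(3 7 8)(4 10 5)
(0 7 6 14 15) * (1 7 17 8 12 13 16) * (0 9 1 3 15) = (0 17 8 12 13 16 3 15 9 1 7 6 14) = [17, 7, 2, 15, 4, 5, 14, 6, 12, 1, 10, 11, 13, 16, 0, 9, 3, 8]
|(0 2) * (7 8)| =|(0 2)(7 8)| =2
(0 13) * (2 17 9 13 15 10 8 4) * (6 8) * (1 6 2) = (0 15 10 2 17 9 13)(1 6 8 4) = [15, 6, 17, 3, 1, 5, 8, 7, 4, 13, 2, 11, 12, 0, 14, 10, 16, 9]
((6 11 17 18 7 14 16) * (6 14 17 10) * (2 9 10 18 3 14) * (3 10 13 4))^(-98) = (6 17 18)(7 11 10)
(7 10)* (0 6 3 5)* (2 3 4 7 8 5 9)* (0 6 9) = [9, 1, 3, 0, 7, 6, 4, 10, 5, 2, 8] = (0 9 2 3)(4 7 10 8 5 6)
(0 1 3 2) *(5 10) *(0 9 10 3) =[1, 0, 9, 2, 4, 3, 6, 7, 8, 10, 5] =(0 1)(2 9 10 5 3)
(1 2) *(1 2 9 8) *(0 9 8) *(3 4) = (0 9)(1 8)(3 4) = [9, 8, 2, 4, 3, 5, 6, 7, 1, 0]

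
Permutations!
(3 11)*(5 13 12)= (3 11)(5 13 12)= [0, 1, 2, 11, 4, 13, 6, 7, 8, 9, 10, 3, 5, 12]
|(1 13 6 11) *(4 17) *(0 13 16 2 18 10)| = 18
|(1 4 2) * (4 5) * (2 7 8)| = 6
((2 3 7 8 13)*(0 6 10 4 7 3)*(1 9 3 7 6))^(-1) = (0 2 13 8 7 3 9 1)(4 10 6)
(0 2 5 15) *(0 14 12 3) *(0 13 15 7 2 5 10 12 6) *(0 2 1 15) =(0 5 7 1 15 14 6 2 10 12 3 13) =[5, 15, 10, 13, 4, 7, 2, 1, 8, 9, 12, 11, 3, 0, 6, 14]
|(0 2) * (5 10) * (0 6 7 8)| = |(0 2 6 7 8)(5 10)| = 10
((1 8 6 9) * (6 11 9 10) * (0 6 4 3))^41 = ((0 6 10 4 3)(1 8 11 9))^41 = (0 6 10 4 3)(1 8 11 9)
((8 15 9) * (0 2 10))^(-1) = (0 10 2)(8 9 15)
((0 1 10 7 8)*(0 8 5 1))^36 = (10)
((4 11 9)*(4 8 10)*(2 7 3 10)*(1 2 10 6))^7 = (1 7 6 2 3)(4 9 10 11 8)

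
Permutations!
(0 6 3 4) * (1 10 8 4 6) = (0 1 10 8 4)(3 6) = [1, 10, 2, 6, 0, 5, 3, 7, 4, 9, 8]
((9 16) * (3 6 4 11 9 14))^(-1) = (3 14 16 9 11 4 6) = ((3 6 4 11 9 16 14))^(-1)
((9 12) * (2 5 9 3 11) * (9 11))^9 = (12)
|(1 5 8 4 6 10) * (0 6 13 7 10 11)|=|(0 6 11)(1 5 8 4 13 7 10)|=21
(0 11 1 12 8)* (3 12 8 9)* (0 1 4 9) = (0 11 4 9 3 12)(1 8) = [11, 8, 2, 12, 9, 5, 6, 7, 1, 3, 10, 4, 0]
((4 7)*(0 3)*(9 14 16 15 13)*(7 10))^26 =((0 3)(4 10 7)(9 14 16 15 13))^26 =(4 7 10)(9 14 16 15 13)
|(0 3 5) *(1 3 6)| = 5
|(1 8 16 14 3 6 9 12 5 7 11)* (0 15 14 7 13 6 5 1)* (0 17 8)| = 10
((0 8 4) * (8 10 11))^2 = (0 11 4 10 8)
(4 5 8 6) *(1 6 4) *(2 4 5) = (1 6)(2 4)(5 8) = [0, 6, 4, 3, 2, 8, 1, 7, 5]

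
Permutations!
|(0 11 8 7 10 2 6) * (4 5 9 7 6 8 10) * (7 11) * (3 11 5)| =|(0 7 4 3 11 10 2 8 6)(5 9)| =18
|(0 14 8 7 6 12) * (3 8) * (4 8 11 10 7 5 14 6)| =24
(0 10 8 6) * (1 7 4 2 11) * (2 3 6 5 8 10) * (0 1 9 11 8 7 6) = [2, 6, 8, 0, 3, 7, 1, 4, 5, 11, 10, 9] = (0 2 8 5 7 4 3)(1 6)(9 11)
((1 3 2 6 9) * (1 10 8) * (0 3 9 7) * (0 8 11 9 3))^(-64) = (1 2 7)(3 6 8)(9 11 10) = ((1 3 2 6 7 8)(9 10 11))^(-64)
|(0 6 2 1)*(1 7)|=|(0 6 2 7 1)|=5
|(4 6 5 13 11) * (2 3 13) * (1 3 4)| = 4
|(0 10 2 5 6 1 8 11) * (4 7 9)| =24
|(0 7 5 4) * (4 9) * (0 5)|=6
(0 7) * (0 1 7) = [0, 7, 2, 3, 4, 5, 6, 1] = (1 7)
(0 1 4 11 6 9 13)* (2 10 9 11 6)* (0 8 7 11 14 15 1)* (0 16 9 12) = [16, 4, 10, 3, 6, 5, 14, 11, 7, 13, 12, 2, 0, 8, 15, 1, 9] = (0 16 9 13 8 7 11 2 10 12)(1 4 6 14 15)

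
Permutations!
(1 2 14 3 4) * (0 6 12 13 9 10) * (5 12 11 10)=(0 6 11 10)(1 2 14 3 4)(5 12 13 9)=[6, 2, 14, 4, 1, 12, 11, 7, 8, 5, 0, 10, 13, 9, 3]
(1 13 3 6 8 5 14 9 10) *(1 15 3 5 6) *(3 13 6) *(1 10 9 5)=(1 6 8 3 10 15 13)(5 14)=[0, 6, 2, 10, 4, 14, 8, 7, 3, 9, 15, 11, 12, 1, 5, 13]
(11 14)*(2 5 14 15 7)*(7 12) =(2 5 14 11 15 12 7) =[0, 1, 5, 3, 4, 14, 6, 2, 8, 9, 10, 15, 7, 13, 11, 12]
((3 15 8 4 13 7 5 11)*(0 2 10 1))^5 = ((0 2 10 1)(3 15 8 4 13 7 5 11))^5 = (0 2 10 1)(3 7 8 11 13 15 5 4)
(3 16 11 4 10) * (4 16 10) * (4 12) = (3 10)(4 12)(11 16) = [0, 1, 2, 10, 12, 5, 6, 7, 8, 9, 3, 16, 4, 13, 14, 15, 11]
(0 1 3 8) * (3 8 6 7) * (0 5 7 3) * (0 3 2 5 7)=[1, 8, 5, 6, 4, 0, 2, 3, 7]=(0 1 8 7 3 6 2 5)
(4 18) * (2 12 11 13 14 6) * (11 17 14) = (2 12 17 14 6)(4 18)(11 13) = [0, 1, 12, 3, 18, 5, 2, 7, 8, 9, 10, 13, 17, 11, 6, 15, 16, 14, 4]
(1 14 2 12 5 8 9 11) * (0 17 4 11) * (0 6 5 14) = (0 17 4 11 1)(2 12 14)(5 8 9 6) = [17, 0, 12, 3, 11, 8, 5, 7, 9, 6, 10, 1, 14, 13, 2, 15, 16, 4]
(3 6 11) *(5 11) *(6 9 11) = (3 9 11)(5 6) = [0, 1, 2, 9, 4, 6, 5, 7, 8, 11, 10, 3]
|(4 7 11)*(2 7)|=|(2 7 11 4)|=4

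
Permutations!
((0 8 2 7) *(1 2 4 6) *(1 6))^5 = ((0 8 4 1 2 7))^5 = (0 7 2 1 4 8)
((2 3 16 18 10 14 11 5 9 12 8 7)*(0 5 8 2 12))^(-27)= ((0 5 9)(2 3 16 18 10 14 11 8 7 12))^(-27)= (2 18 11 12 16 14 7 3 10 8)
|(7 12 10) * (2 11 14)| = 3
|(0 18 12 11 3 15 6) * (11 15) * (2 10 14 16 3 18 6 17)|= |(0 6)(2 10 14 16 3 11 18 12 15 17)|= 10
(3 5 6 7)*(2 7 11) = (2 7 3 5 6 11) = [0, 1, 7, 5, 4, 6, 11, 3, 8, 9, 10, 2]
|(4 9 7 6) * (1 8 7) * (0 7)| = 7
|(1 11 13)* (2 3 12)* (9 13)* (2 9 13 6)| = |(1 11 13)(2 3 12 9 6)| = 15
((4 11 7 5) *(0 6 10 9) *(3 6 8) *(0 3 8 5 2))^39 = ((0 5 4 11 7 2)(3 6 10 9))^39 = (0 11)(2 4)(3 9 10 6)(5 7)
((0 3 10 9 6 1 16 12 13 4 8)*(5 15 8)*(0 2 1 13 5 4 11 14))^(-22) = ((0 3 10 9 6 13 11 14)(1 16 12 5 15 8 2))^(-22) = (0 10 6 11)(1 2 8 15 5 12 16)(3 9 13 14)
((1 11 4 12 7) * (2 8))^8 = ((1 11 4 12 7)(2 8))^8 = (1 12 11 7 4)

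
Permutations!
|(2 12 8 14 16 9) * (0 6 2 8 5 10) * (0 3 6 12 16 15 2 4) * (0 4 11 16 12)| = 12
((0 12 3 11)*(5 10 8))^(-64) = (12)(5 8 10)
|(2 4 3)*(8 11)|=6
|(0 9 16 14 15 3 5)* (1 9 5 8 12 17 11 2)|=22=|(0 5)(1 9 16 14 15 3 8 12 17 11 2)|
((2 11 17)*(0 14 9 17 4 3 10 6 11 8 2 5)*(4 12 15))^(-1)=((0 14 9 17 5)(2 8)(3 10 6 11 12 15 4))^(-1)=(0 5 17 9 14)(2 8)(3 4 15 12 11 6 10)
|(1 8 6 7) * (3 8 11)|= |(1 11 3 8 6 7)|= 6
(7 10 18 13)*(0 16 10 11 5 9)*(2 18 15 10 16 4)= (0 4 2 18 13 7 11 5 9)(10 15)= [4, 1, 18, 3, 2, 9, 6, 11, 8, 0, 15, 5, 12, 7, 14, 10, 16, 17, 13]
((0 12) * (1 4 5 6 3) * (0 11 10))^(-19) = ((0 12 11 10)(1 4 5 6 3))^(-19) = (0 12 11 10)(1 4 5 6 3)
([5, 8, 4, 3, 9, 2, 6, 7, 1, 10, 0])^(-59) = [5, 8, 4, 3, 9, 2, 6, 7, 1, 10, 0]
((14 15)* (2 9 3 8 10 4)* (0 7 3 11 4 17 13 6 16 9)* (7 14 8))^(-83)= (0 16 8 4 13 14 9 10 2 6 15 11 17)(3 7)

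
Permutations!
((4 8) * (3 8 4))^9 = (3 8) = ((3 8))^9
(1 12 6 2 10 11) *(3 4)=(1 12 6 2 10 11)(3 4)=[0, 12, 10, 4, 3, 5, 2, 7, 8, 9, 11, 1, 6]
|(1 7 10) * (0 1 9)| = |(0 1 7 10 9)| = 5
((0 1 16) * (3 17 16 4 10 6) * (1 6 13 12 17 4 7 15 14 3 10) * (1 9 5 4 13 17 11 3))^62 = (0 10 16 6 17)(1 15)(3 12)(4 5 9)(7 14)(11 13) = ((0 6 10 17 16)(1 7 15 14)(3 13 12 11)(4 9 5))^62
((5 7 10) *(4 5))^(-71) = (4 5 7 10)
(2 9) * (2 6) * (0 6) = (0 6 2 9) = [6, 1, 9, 3, 4, 5, 2, 7, 8, 0]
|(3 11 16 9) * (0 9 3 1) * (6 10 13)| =3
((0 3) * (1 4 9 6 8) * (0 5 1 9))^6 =((0 3 5 1 4)(6 8 9))^6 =(9)(0 3 5 1 4)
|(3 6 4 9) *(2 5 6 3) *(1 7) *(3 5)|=|(1 7)(2 3 5 6 4 9)|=6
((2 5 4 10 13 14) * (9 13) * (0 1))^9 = ((0 1)(2 5 4 10 9 13 14))^9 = (0 1)(2 4 9 14 5 10 13)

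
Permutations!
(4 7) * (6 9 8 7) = [0, 1, 2, 3, 6, 5, 9, 4, 7, 8] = (4 6 9 8 7)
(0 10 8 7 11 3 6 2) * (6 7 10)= [6, 1, 0, 7, 4, 5, 2, 11, 10, 9, 8, 3]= (0 6 2)(3 7 11)(8 10)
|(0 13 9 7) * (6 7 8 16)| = 7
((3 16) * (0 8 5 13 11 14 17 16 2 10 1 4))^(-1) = ((0 8 5 13 11 14 17 16 3 2 10 1 4))^(-1) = (0 4 1 10 2 3 16 17 14 11 13 5 8)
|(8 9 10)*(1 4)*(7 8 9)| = 2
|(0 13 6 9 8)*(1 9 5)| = 7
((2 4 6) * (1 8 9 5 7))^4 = (1 7 5 9 8)(2 4 6)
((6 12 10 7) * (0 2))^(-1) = (0 2)(6 7 10 12)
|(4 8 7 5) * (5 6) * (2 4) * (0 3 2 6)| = |(0 3 2 4 8 7)(5 6)| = 6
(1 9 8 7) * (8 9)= [0, 8, 2, 3, 4, 5, 6, 1, 7, 9]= (9)(1 8 7)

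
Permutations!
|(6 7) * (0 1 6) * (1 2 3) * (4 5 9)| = |(0 2 3 1 6 7)(4 5 9)| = 6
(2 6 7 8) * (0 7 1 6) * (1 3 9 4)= (0 7 8 2)(1 6 3 9 4)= [7, 6, 0, 9, 1, 5, 3, 8, 2, 4]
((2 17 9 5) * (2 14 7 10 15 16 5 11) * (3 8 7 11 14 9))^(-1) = ((2 17 3 8 7 10 15 16 5 9 14 11))^(-1) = (2 11 14 9 5 16 15 10 7 8 3 17)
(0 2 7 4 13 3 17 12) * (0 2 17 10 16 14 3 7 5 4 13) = [17, 1, 5, 10, 0, 4, 6, 13, 8, 9, 16, 11, 2, 7, 3, 15, 14, 12] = (0 17 12 2 5 4)(3 10 16 14)(7 13)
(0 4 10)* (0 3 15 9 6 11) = (0 4 10 3 15 9 6 11) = [4, 1, 2, 15, 10, 5, 11, 7, 8, 6, 3, 0, 12, 13, 14, 9]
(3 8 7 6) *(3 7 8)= (8)(6 7)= [0, 1, 2, 3, 4, 5, 7, 6, 8]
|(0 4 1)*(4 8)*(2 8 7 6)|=|(0 7 6 2 8 4 1)|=7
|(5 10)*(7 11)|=2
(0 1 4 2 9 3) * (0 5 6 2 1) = [0, 4, 9, 5, 1, 6, 2, 7, 8, 3] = (1 4)(2 9 3 5 6)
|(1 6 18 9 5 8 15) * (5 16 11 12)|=10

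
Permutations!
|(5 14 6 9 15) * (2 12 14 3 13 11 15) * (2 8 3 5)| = |(2 12 14 6 9 8 3 13 11 15)| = 10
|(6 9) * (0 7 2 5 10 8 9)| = |(0 7 2 5 10 8 9 6)| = 8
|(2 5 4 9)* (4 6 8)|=6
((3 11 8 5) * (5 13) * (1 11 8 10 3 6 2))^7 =((1 11 10 3 8 13 5 6 2))^7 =(1 6 13 3 11 2 5 8 10)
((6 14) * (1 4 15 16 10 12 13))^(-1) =(1 13 12 10 16 15 4)(6 14)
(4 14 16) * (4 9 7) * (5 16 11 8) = (4 14 11 8 5 16 9 7) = [0, 1, 2, 3, 14, 16, 6, 4, 5, 7, 10, 8, 12, 13, 11, 15, 9]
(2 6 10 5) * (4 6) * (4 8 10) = (2 8 10 5)(4 6) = [0, 1, 8, 3, 6, 2, 4, 7, 10, 9, 5]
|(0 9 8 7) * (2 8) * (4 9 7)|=4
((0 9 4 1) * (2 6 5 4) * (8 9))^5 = (0 5 9 1 6 8 4 2)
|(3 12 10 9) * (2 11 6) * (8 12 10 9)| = |(2 11 6)(3 10 8 12 9)| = 15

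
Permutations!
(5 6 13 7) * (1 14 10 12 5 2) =(1 14 10 12 5 6 13 7 2) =[0, 14, 1, 3, 4, 6, 13, 2, 8, 9, 12, 11, 5, 7, 10]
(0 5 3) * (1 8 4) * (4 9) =(0 5 3)(1 8 9 4) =[5, 8, 2, 0, 1, 3, 6, 7, 9, 4]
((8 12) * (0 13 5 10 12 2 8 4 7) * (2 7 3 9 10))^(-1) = ((0 13 5 2 8 7)(3 9 10 12 4))^(-1) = (0 7 8 2 5 13)(3 4 12 10 9)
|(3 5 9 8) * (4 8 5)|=|(3 4 8)(5 9)|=6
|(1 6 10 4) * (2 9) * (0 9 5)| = |(0 9 2 5)(1 6 10 4)| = 4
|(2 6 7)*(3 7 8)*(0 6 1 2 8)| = |(0 6)(1 2)(3 7 8)| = 6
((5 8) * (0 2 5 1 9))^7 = (0 2 5 8 1 9) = ((0 2 5 8 1 9))^7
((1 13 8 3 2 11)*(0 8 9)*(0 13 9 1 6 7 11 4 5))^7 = ((0 8 3 2 4 5)(1 9 13)(6 7 11))^7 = (0 8 3 2 4 5)(1 9 13)(6 7 11)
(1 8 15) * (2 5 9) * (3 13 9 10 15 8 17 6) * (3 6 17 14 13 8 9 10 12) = (17)(1 14 13 10 15)(2 5 12 3 8 9) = [0, 14, 5, 8, 4, 12, 6, 7, 9, 2, 15, 11, 3, 10, 13, 1, 16, 17]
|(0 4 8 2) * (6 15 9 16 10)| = 20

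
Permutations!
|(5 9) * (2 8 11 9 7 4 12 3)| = 9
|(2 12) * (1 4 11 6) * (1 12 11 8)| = |(1 4 8)(2 11 6 12)| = 12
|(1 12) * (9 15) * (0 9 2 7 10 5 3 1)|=10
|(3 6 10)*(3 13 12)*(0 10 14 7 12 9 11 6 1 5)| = |(0 10 13 9 11 6 14 7 12 3 1 5)| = 12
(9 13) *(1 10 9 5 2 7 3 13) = [0, 10, 7, 13, 4, 2, 6, 3, 8, 1, 9, 11, 12, 5] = (1 10 9)(2 7 3 13 5)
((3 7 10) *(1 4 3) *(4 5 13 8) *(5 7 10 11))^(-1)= (1 10 3 4 8 13 5 11 7)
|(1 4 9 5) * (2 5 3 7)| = |(1 4 9 3 7 2 5)| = 7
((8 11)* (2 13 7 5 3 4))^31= ((2 13 7 5 3 4)(8 11))^31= (2 13 7 5 3 4)(8 11)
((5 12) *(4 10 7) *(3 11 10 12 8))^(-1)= (3 8 5 12 4 7 10 11)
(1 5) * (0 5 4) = [5, 4, 2, 3, 0, 1] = (0 5 1 4)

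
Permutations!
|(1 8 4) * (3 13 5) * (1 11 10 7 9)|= 21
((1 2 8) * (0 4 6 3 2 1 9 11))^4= (0 2)(3 11)(4 8)(6 9)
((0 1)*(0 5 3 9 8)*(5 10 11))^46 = ((0 1 10 11 5 3 9 8))^46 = (0 9 5 10)(1 8 3 11)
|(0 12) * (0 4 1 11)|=|(0 12 4 1 11)|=5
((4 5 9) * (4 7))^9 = (4 5 9 7)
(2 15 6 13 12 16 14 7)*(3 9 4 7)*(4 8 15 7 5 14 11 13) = (2 7)(3 9 8 15 6 4 5 14)(11 13 12 16) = [0, 1, 7, 9, 5, 14, 4, 2, 15, 8, 10, 13, 16, 12, 3, 6, 11]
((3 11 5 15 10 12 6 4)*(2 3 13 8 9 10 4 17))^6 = (2 13 17 4 6 15 12 5 10 11 9 3 8)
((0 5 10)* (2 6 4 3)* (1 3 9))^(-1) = (0 10 5)(1 9 4 6 2 3)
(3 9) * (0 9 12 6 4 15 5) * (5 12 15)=(0 9 3 15 12 6 4 5)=[9, 1, 2, 15, 5, 0, 4, 7, 8, 3, 10, 11, 6, 13, 14, 12]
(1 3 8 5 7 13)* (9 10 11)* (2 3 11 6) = (1 11 9 10 6 2 3 8 5 7 13) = [0, 11, 3, 8, 4, 7, 2, 13, 5, 10, 6, 9, 12, 1]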